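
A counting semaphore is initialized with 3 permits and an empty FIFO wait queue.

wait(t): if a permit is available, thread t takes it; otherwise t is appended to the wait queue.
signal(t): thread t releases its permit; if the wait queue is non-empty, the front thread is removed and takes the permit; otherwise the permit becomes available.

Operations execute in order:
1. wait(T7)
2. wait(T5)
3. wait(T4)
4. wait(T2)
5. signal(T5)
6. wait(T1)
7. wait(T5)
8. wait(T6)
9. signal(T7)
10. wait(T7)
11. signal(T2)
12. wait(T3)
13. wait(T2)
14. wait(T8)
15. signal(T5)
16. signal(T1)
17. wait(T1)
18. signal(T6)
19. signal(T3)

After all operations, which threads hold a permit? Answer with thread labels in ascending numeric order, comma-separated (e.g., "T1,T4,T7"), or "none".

Answer: T2,T4,T7

Derivation:
Step 1: wait(T7) -> count=2 queue=[] holders={T7}
Step 2: wait(T5) -> count=1 queue=[] holders={T5,T7}
Step 3: wait(T4) -> count=0 queue=[] holders={T4,T5,T7}
Step 4: wait(T2) -> count=0 queue=[T2] holders={T4,T5,T7}
Step 5: signal(T5) -> count=0 queue=[] holders={T2,T4,T7}
Step 6: wait(T1) -> count=0 queue=[T1] holders={T2,T4,T7}
Step 7: wait(T5) -> count=0 queue=[T1,T5] holders={T2,T4,T7}
Step 8: wait(T6) -> count=0 queue=[T1,T5,T6] holders={T2,T4,T7}
Step 9: signal(T7) -> count=0 queue=[T5,T6] holders={T1,T2,T4}
Step 10: wait(T7) -> count=0 queue=[T5,T6,T7] holders={T1,T2,T4}
Step 11: signal(T2) -> count=0 queue=[T6,T7] holders={T1,T4,T5}
Step 12: wait(T3) -> count=0 queue=[T6,T7,T3] holders={T1,T4,T5}
Step 13: wait(T2) -> count=0 queue=[T6,T7,T3,T2] holders={T1,T4,T5}
Step 14: wait(T8) -> count=0 queue=[T6,T7,T3,T2,T8] holders={T1,T4,T5}
Step 15: signal(T5) -> count=0 queue=[T7,T3,T2,T8] holders={T1,T4,T6}
Step 16: signal(T1) -> count=0 queue=[T3,T2,T8] holders={T4,T6,T7}
Step 17: wait(T1) -> count=0 queue=[T3,T2,T8,T1] holders={T4,T6,T7}
Step 18: signal(T6) -> count=0 queue=[T2,T8,T1] holders={T3,T4,T7}
Step 19: signal(T3) -> count=0 queue=[T8,T1] holders={T2,T4,T7}
Final holders: T2,T4,T7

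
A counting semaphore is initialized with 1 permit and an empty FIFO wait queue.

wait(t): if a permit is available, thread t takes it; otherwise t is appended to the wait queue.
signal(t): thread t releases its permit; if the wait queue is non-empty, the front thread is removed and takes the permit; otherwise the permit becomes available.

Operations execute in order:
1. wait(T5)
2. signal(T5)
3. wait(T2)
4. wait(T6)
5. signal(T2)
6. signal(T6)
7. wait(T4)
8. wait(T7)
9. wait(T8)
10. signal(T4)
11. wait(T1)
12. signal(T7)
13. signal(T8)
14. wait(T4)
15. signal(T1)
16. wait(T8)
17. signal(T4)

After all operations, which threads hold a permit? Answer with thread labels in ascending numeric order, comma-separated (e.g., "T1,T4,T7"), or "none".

Step 1: wait(T5) -> count=0 queue=[] holders={T5}
Step 2: signal(T5) -> count=1 queue=[] holders={none}
Step 3: wait(T2) -> count=0 queue=[] holders={T2}
Step 4: wait(T6) -> count=0 queue=[T6] holders={T2}
Step 5: signal(T2) -> count=0 queue=[] holders={T6}
Step 6: signal(T6) -> count=1 queue=[] holders={none}
Step 7: wait(T4) -> count=0 queue=[] holders={T4}
Step 8: wait(T7) -> count=0 queue=[T7] holders={T4}
Step 9: wait(T8) -> count=0 queue=[T7,T8] holders={T4}
Step 10: signal(T4) -> count=0 queue=[T8] holders={T7}
Step 11: wait(T1) -> count=0 queue=[T8,T1] holders={T7}
Step 12: signal(T7) -> count=0 queue=[T1] holders={T8}
Step 13: signal(T8) -> count=0 queue=[] holders={T1}
Step 14: wait(T4) -> count=0 queue=[T4] holders={T1}
Step 15: signal(T1) -> count=0 queue=[] holders={T4}
Step 16: wait(T8) -> count=0 queue=[T8] holders={T4}
Step 17: signal(T4) -> count=0 queue=[] holders={T8}
Final holders: T8

Answer: T8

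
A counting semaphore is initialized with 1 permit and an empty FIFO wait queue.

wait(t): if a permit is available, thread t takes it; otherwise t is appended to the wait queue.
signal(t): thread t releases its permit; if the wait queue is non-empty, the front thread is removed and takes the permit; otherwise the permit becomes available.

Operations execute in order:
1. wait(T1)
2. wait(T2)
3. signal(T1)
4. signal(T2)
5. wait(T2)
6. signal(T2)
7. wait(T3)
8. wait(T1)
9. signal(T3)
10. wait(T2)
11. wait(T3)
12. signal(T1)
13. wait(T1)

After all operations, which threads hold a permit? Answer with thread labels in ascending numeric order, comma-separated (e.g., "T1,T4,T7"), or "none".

Answer: T2

Derivation:
Step 1: wait(T1) -> count=0 queue=[] holders={T1}
Step 2: wait(T2) -> count=0 queue=[T2] holders={T1}
Step 3: signal(T1) -> count=0 queue=[] holders={T2}
Step 4: signal(T2) -> count=1 queue=[] holders={none}
Step 5: wait(T2) -> count=0 queue=[] holders={T2}
Step 6: signal(T2) -> count=1 queue=[] holders={none}
Step 7: wait(T3) -> count=0 queue=[] holders={T3}
Step 8: wait(T1) -> count=0 queue=[T1] holders={T3}
Step 9: signal(T3) -> count=0 queue=[] holders={T1}
Step 10: wait(T2) -> count=0 queue=[T2] holders={T1}
Step 11: wait(T3) -> count=0 queue=[T2,T3] holders={T1}
Step 12: signal(T1) -> count=0 queue=[T3] holders={T2}
Step 13: wait(T1) -> count=0 queue=[T3,T1] holders={T2}
Final holders: T2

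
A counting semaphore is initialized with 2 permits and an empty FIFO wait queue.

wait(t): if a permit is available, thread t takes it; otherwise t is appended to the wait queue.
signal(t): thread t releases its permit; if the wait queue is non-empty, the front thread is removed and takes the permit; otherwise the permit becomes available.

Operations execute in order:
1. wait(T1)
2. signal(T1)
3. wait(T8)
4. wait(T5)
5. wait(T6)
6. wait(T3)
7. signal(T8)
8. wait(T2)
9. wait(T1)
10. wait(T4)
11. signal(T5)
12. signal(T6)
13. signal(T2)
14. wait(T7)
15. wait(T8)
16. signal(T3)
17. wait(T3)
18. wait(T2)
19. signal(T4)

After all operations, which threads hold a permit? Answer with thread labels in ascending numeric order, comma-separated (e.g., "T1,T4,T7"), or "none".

Answer: T1,T7

Derivation:
Step 1: wait(T1) -> count=1 queue=[] holders={T1}
Step 2: signal(T1) -> count=2 queue=[] holders={none}
Step 3: wait(T8) -> count=1 queue=[] holders={T8}
Step 4: wait(T5) -> count=0 queue=[] holders={T5,T8}
Step 5: wait(T6) -> count=0 queue=[T6] holders={T5,T8}
Step 6: wait(T3) -> count=0 queue=[T6,T3] holders={T5,T8}
Step 7: signal(T8) -> count=0 queue=[T3] holders={T5,T6}
Step 8: wait(T2) -> count=0 queue=[T3,T2] holders={T5,T6}
Step 9: wait(T1) -> count=0 queue=[T3,T2,T1] holders={T5,T6}
Step 10: wait(T4) -> count=0 queue=[T3,T2,T1,T4] holders={T5,T6}
Step 11: signal(T5) -> count=0 queue=[T2,T1,T4] holders={T3,T6}
Step 12: signal(T6) -> count=0 queue=[T1,T4] holders={T2,T3}
Step 13: signal(T2) -> count=0 queue=[T4] holders={T1,T3}
Step 14: wait(T7) -> count=0 queue=[T4,T7] holders={T1,T3}
Step 15: wait(T8) -> count=0 queue=[T4,T7,T8] holders={T1,T3}
Step 16: signal(T3) -> count=0 queue=[T7,T8] holders={T1,T4}
Step 17: wait(T3) -> count=0 queue=[T7,T8,T3] holders={T1,T4}
Step 18: wait(T2) -> count=0 queue=[T7,T8,T3,T2] holders={T1,T4}
Step 19: signal(T4) -> count=0 queue=[T8,T3,T2] holders={T1,T7}
Final holders: T1,T7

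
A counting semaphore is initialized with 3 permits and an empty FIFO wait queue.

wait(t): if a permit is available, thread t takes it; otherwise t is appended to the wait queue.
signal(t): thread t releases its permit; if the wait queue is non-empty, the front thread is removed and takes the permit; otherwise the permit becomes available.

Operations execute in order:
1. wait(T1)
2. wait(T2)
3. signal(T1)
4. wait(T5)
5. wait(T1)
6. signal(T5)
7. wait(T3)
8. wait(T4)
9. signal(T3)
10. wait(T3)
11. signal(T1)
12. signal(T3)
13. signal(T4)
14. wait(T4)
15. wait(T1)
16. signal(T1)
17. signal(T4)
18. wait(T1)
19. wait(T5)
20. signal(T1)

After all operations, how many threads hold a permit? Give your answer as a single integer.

Answer: 2

Derivation:
Step 1: wait(T1) -> count=2 queue=[] holders={T1}
Step 2: wait(T2) -> count=1 queue=[] holders={T1,T2}
Step 3: signal(T1) -> count=2 queue=[] holders={T2}
Step 4: wait(T5) -> count=1 queue=[] holders={T2,T5}
Step 5: wait(T1) -> count=0 queue=[] holders={T1,T2,T5}
Step 6: signal(T5) -> count=1 queue=[] holders={T1,T2}
Step 7: wait(T3) -> count=0 queue=[] holders={T1,T2,T3}
Step 8: wait(T4) -> count=0 queue=[T4] holders={T1,T2,T3}
Step 9: signal(T3) -> count=0 queue=[] holders={T1,T2,T4}
Step 10: wait(T3) -> count=0 queue=[T3] holders={T1,T2,T4}
Step 11: signal(T1) -> count=0 queue=[] holders={T2,T3,T4}
Step 12: signal(T3) -> count=1 queue=[] holders={T2,T4}
Step 13: signal(T4) -> count=2 queue=[] holders={T2}
Step 14: wait(T4) -> count=1 queue=[] holders={T2,T4}
Step 15: wait(T1) -> count=0 queue=[] holders={T1,T2,T4}
Step 16: signal(T1) -> count=1 queue=[] holders={T2,T4}
Step 17: signal(T4) -> count=2 queue=[] holders={T2}
Step 18: wait(T1) -> count=1 queue=[] holders={T1,T2}
Step 19: wait(T5) -> count=0 queue=[] holders={T1,T2,T5}
Step 20: signal(T1) -> count=1 queue=[] holders={T2,T5}
Final holders: {T2,T5} -> 2 thread(s)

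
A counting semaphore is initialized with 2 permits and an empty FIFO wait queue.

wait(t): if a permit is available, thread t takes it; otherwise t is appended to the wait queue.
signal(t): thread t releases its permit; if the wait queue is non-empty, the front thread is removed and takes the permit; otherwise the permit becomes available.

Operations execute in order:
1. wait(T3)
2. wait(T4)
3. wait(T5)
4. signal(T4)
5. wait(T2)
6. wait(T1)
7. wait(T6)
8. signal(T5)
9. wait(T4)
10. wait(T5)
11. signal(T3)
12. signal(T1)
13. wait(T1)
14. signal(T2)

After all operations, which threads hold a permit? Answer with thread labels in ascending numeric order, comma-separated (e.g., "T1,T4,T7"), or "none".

Step 1: wait(T3) -> count=1 queue=[] holders={T3}
Step 2: wait(T4) -> count=0 queue=[] holders={T3,T4}
Step 3: wait(T5) -> count=0 queue=[T5] holders={T3,T4}
Step 4: signal(T4) -> count=0 queue=[] holders={T3,T5}
Step 5: wait(T2) -> count=0 queue=[T2] holders={T3,T5}
Step 6: wait(T1) -> count=0 queue=[T2,T1] holders={T3,T5}
Step 7: wait(T6) -> count=0 queue=[T2,T1,T6] holders={T3,T5}
Step 8: signal(T5) -> count=0 queue=[T1,T6] holders={T2,T3}
Step 9: wait(T4) -> count=0 queue=[T1,T6,T4] holders={T2,T3}
Step 10: wait(T5) -> count=0 queue=[T1,T6,T4,T5] holders={T2,T3}
Step 11: signal(T3) -> count=0 queue=[T6,T4,T5] holders={T1,T2}
Step 12: signal(T1) -> count=0 queue=[T4,T5] holders={T2,T6}
Step 13: wait(T1) -> count=0 queue=[T4,T5,T1] holders={T2,T6}
Step 14: signal(T2) -> count=0 queue=[T5,T1] holders={T4,T6}
Final holders: T4,T6

Answer: T4,T6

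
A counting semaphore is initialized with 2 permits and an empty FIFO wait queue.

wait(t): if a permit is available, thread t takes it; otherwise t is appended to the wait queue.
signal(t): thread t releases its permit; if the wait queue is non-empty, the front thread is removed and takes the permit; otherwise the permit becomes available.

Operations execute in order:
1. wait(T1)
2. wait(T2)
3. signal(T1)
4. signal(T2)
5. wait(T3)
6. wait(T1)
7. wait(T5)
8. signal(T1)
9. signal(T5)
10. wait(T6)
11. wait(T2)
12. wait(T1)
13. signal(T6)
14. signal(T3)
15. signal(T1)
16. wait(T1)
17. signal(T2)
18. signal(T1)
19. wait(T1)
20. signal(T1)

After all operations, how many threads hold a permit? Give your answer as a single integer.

Step 1: wait(T1) -> count=1 queue=[] holders={T1}
Step 2: wait(T2) -> count=0 queue=[] holders={T1,T2}
Step 3: signal(T1) -> count=1 queue=[] holders={T2}
Step 4: signal(T2) -> count=2 queue=[] holders={none}
Step 5: wait(T3) -> count=1 queue=[] holders={T3}
Step 6: wait(T1) -> count=0 queue=[] holders={T1,T3}
Step 7: wait(T5) -> count=0 queue=[T5] holders={T1,T3}
Step 8: signal(T1) -> count=0 queue=[] holders={T3,T5}
Step 9: signal(T5) -> count=1 queue=[] holders={T3}
Step 10: wait(T6) -> count=0 queue=[] holders={T3,T6}
Step 11: wait(T2) -> count=0 queue=[T2] holders={T3,T6}
Step 12: wait(T1) -> count=0 queue=[T2,T1] holders={T3,T6}
Step 13: signal(T6) -> count=0 queue=[T1] holders={T2,T3}
Step 14: signal(T3) -> count=0 queue=[] holders={T1,T2}
Step 15: signal(T1) -> count=1 queue=[] holders={T2}
Step 16: wait(T1) -> count=0 queue=[] holders={T1,T2}
Step 17: signal(T2) -> count=1 queue=[] holders={T1}
Step 18: signal(T1) -> count=2 queue=[] holders={none}
Step 19: wait(T1) -> count=1 queue=[] holders={T1}
Step 20: signal(T1) -> count=2 queue=[] holders={none}
Final holders: {none} -> 0 thread(s)

Answer: 0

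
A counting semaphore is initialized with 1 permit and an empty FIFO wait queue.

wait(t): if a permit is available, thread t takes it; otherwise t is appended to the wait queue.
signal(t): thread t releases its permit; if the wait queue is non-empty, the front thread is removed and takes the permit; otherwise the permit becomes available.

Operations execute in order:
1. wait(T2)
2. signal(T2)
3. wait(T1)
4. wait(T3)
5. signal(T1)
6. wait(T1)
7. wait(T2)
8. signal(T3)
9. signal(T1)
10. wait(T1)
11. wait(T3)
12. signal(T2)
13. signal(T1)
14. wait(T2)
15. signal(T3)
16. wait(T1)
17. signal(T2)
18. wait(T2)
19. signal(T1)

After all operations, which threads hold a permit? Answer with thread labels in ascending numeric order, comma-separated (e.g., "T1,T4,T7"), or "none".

Answer: T2

Derivation:
Step 1: wait(T2) -> count=0 queue=[] holders={T2}
Step 2: signal(T2) -> count=1 queue=[] holders={none}
Step 3: wait(T1) -> count=0 queue=[] holders={T1}
Step 4: wait(T3) -> count=0 queue=[T3] holders={T1}
Step 5: signal(T1) -> count=0 queue=[] holders={T3}
Step 6: wait(T1) -> count=0 queue=[T1] holders={T3}
Step 7: wait(T2) -> count=0 queue=[T1,T2] holders={T3}
Step 8: signal(T3) -> count=0 queue=[T2] holders={T1}
Step 9: signal(T1) -> count=0 queue=[] holders={T2}
Step 10: wait(T1) -> count=0 queue=[T1] holders={T2}
Step 11: wait(T3) -> count=0 queue=[T1,T3] holders={T2}
Step 12: signal(T2) -> count=0 queue=[T3] holders={T1}
Step 13: signal(T1) -> count=0 queue=[] holders={T3}
Step 14: wait(T2) -> count=0 queue=[T2] holders={T3}
Step 15: signal(T3) -> count=0 queue=[] holders={T2}
Step 16: wait(T1) -> count=0 queue=[T1] holders={T2}
Step 17: signal(T2) -> count=0 queue=[] holders={T1}
Step 18: wait(T2) -> count=0 queue=[T2] holders={T1}
Step 19: signal(T1) -> count=0 queue=[] holders={T2}
Final holders: T2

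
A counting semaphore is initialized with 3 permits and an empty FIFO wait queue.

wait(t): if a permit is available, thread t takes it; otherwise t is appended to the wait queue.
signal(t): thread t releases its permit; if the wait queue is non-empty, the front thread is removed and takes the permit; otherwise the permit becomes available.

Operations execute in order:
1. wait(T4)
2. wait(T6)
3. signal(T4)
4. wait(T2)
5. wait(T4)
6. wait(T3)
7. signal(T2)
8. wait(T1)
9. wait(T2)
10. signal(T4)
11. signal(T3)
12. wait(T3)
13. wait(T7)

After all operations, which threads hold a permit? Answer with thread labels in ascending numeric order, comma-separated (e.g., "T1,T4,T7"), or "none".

Answer: T1,T2,T6

Derivation:
Step 1: wait(T4) -> count=2 queue=[] holders={T4}
Step 2: wait(T6) -> count=1 queue=[] holders={T4,T6}
Step 3: signal(T4) -> count=2 queue=[] holders={T6}
Step 4: wait(T2) -> count=1 queue=[] holders={T2,T6}
Step 5: wait(T4) -> count=0 queue=[] holders={T2,T4,T6}
Step 6: wait(T3) -> count=0 queue=[T3] holders={T2,T4,T6}
Step 7: signal(T2) -> count=0 queue=[] holders={T3,T4,T6}
Step 8: wait(T1) -> count=0 queue=[T1] holders={T3,T4,T6}
Step 9: wait(T2) -> count=0 queue=[T1,T2] holders={T3,T4,T6}
Step 10: signal(T4) -> count=0 queue=[T2] holders={T1,T3,T6}
Step 11: signal(T3) -> count=0 queue=[] holders={T1,T2,T6}
Step 12: wait(T3) -> count=0 queue=[T3] holders={T1,T2,T6}
Step 13: wait(T7) -> count=0 queue=[T3,T7] holders={T1,T2,T6}
Final holders: T1,T2,T6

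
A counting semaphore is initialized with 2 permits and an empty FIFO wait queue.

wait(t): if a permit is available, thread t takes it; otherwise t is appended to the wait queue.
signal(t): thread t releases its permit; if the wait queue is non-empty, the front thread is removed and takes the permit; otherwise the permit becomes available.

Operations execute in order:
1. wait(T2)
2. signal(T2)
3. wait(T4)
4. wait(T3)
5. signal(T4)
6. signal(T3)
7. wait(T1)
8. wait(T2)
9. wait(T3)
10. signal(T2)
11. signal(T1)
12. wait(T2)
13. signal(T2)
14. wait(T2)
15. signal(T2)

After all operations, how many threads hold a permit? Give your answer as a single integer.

Answer: 1

Derivation:
Step 1: wait(T2) -> count=1 queue=[] holders={T2}
Step 2: signal(T2) -> count=2 queue=[] holders={none}
Step 3: wait(T4) -> count=1 queue=[] holders={T4}
Step 4: wait(T3) -> count=0 queue=[] holders={T3,T4}
Step 5: signal(T4) -> count=1 queue=[] holders={T3}
Step 6: signal(T3) -> count=2 queue=[] holders={none}
Step 7: wait(T1) -> count=1 queue=[] holders={T1}
Step 8: wait(T2) -> count=0 queue=[] holders={T1,T2}
Step 9: wait(T3) -> count=0 queue=[T3] holders={T1,T2}
Step 10: signal(T2) -> count=0 queue=[] holders={T1,T3}
Step 11: signal(T1) -> count=1 queue=[] holders={T3}
Step 12: wait(T2) -> count=0 queue=[] holders={T2,T3}
Step 13: signal(T2) -> count=1 queue=[] holders={T3}
Step 14: wait(T2) -> count=0 queue=[] holders={T2,T3}
Step 15: signal(T2) -> count=1 queue=[] holders={T3}
Final holders: {T3} -> 1 thread(s)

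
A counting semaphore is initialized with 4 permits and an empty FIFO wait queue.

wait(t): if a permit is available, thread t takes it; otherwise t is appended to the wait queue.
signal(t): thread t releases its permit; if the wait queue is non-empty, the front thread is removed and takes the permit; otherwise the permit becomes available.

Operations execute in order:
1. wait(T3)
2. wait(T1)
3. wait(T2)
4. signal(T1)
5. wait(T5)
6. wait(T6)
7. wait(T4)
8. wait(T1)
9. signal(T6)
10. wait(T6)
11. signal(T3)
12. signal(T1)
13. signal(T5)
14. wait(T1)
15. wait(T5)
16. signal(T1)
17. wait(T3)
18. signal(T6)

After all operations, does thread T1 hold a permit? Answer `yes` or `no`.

Answer: no

Derivation:
Step 1: wait(T3) -> count=3 queue=[] holders={T3}
Step 2: wait(T1) -> count=2 queue=[] holders={T1,T3}
Step 3: wait(T2) -> count=1 queue=[] holders={T1,T2,T3}
Step 4: signal(T1) -> count=2 queue=[] holders={T2,T3}
Step 5: wait(T5) -> count=1 queue=[] holders={T2,T3,T5}
Step 6: wait(T6) -> count=0 queue=[] holders={T2,T3,T5,T6}
Step 7: wait(T4) -> count=0 queue=[T4] holders={T2,T3,T5,T6}
Step 8: wait(T1) -> count=0 queue=[T4,T1] holders={T2,T3,T5,T6}
Step 9: signal(T6) -> count=0 queue=[T1] holders={T2,T3,T4,T5}
Step 10: wait(T6) -> count=0 queue=[T1,T6] holders={T2,T3,T4,T5}
Step 11: signal(T3) -> count=0 queue=[T6] holders={T1,T2,T4,T5}
Step 12: signal(T1) -> count=0 queue=[] holders={T2,T4,T5,T6}
Step 13: signal(T5) -> count=1 queue=[] holders={T2,T4,T6}
Step 14: wait(T1) -> count=0 queue=[] holders={T1,T2,T4,T6}
Step 15: wait(T5) -> count=0 queue=[T5] holders={T1,T2,T4,T6}
Step 16: signal(T1) -> count=0 queue=[] holders={T2,T4,T5,T6}
Step 17: wait(T3) -> count=0 queue=[T3] holders={T2,T4,T5,T6}
Step 18: signal(T6) -> count=0 queue=[] holders={T2,T3,T4,T5}
Final holders: {T2,T3,T4,T5} -> T1 not in holders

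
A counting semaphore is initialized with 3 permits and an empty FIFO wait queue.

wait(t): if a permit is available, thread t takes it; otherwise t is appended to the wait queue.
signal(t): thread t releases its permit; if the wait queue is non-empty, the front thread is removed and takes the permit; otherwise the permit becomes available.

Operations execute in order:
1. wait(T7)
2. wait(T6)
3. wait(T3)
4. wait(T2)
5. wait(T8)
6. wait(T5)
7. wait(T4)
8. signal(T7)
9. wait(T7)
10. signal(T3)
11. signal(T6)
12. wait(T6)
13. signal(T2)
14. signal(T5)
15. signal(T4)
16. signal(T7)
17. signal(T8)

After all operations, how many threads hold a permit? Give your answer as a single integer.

Step 1: wait(T7) -> count=2 queue=[] holders={T7}
Step 2: wait(T6) -> count=1 queue=[] holders={T6,T7}
Step 3: wait(T3) -> count=0 queue=[] holders={T3,T6,T7}
Step 4: wait(T2) -> count=0 queue=[T2] holders={T3,T6,T7}
Step 5: wait(T8) -> count=0 queue=[T2,T8] holders={T3,T6,T7}
Step 6: wait(T5) -> count=0 queue=[T2,T8,T5] holders={T3,T6,T7}
Step 7: wait(T4) -> count=0 queue=[T2,T8,T5,T4] holders={T3,T6,T7}
Step 8: signal(T7) -> count=0 queue=[T8,T5,T4] holders={T2,T3,T6}
Step 9: wait(T7) -> count=0 queue=[T8,T5,T4,T7] holders={T2,T3,T6}
Step 10: signal(T3) -> count=0 queue=[T5,T4,T7] holders={T2,T6,T8}
Step 11: signal(T6) -> count=0 queue=[T4,T7] holders={T2,T5,T8}
Step 12: wait(T6) -> count=0 queue=[T4,T7,T6] holders={T2,T5,T8}
Step 13: signal(T2) -> count=0 queue=[T7,T6] holders={T4,T5,T8}
Step 14: signal(T5) -> count=0 queue=[T6] holders={T4,T7,T8}
Step 15: signal(T4) -> count=0 queue=[] holders={T6,T7,T8}
Step 16: signal(T7) -> count=1 queue=[] holders={T6,T8}
Step 17: signal(T8) -> count=2 queue=[] holders={T6}
Final holders: {T6} -> 1 thread(s)

Answer: 1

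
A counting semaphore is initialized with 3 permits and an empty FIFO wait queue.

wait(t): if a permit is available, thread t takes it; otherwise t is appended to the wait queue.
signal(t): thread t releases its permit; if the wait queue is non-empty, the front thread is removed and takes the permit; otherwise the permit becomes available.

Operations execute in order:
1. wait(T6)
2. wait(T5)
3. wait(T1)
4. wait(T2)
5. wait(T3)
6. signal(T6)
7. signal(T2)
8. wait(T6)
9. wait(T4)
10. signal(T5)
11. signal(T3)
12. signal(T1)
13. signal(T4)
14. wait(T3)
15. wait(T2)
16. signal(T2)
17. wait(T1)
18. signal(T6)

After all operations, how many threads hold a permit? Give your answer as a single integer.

Step 1: wait(T6) -> count=2 queue=[] holders={T6}
Step 2: wait(T5) -> count=1 queue=[] holders={T5,T6}
Step 3: wait(T1) -> count=0 queue=[] holders={T1,T5,T6}
Step 4: wait(T2) -> count=0 queue=[T2] holders={T1,T5,T6}
Step 5: wait(T3) -> count=0 queue=[T2,T3] holders={T1,T5,T6}
Step 6: signal(T6) -> count=0 queue=[T3] holders={T1,T2,T5}
Step 7: signal(T2) -> count=0 queue=[] holders={T1,T3,T5}
Step 8: wait(T6) -> count=0 queue=[T6] holders={T1,T3,T5}
Step 9: wait(T4) -> count=0 queue=[T6,T4] holders={T1,T3,T5}
Step 10: signal(T5) -> count=0 queue=[T4] holders={T1,T3,T6}
Step 11: signal(T3) -> count=0 queue=[] holders={T1,T4,T6}
Step 12: signal(T1) -> count=1 queue=[] holders={T4,T6}
Step 13: signal(T4) -> count=2 queue=[] holders={T6}
Step 14: wait(T3) -> count=1 queue=[] holders={T3,T6}
Step 15: wait(T2) -> count=0 queue=[] holders={T2,T3,T6}
Step 16: signal(T2) -> count=1 queue=[] holders={T3,T6}
Step 17: wait(T1) -> count=0 queue=[] holders={T1,T3,T6}
Step 18: signal(T6) -> count=1 queue=[] holders={T1,T3}
Final holders: {T1,T3} -> 2 thread(s)

Answer: 2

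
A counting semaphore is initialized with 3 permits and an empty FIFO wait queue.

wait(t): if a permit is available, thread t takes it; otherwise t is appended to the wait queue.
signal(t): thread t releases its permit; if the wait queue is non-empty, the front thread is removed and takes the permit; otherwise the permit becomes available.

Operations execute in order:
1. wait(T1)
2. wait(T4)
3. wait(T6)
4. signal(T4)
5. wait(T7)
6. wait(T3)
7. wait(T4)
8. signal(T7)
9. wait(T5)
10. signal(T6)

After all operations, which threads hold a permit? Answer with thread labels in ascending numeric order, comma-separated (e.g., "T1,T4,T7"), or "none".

Answer: T1,T3,T4

Derivation:
Step 1: wait(T1) -> count=2 queue=[] holders={T1}
Step 2: wait(T4) -> count=1 queue=[] holders={T1,T4}
Step 3: wait(T6) -> count=0 queue=[] holders={T1,T4,T6}
Step 4: signal(T4) -> count=1 queue=[] holders={T1,T6}
Step 5: wait(T7) -> count=0 queue=[] holders={T1,T6,T7}
Step 6: wait(T3) -> count=0 queue=[T3] holders={T1,T6,T7}
Step 7: wait(T4) -> count=0 queue=[T3,T4] holders={T1,T6,T7}
Step 8: signal(T7) -> count=0 queue=[T4] holders={T1,T3,T6}
Step 9: wait(T5) -> count=0 queue=[T4,T5] holders={T1,T3,T6}
Step 10: signal(T6) -> count=0 queue=[T5] holders={T1,T3,T4}
Final holders: T1,T3,T4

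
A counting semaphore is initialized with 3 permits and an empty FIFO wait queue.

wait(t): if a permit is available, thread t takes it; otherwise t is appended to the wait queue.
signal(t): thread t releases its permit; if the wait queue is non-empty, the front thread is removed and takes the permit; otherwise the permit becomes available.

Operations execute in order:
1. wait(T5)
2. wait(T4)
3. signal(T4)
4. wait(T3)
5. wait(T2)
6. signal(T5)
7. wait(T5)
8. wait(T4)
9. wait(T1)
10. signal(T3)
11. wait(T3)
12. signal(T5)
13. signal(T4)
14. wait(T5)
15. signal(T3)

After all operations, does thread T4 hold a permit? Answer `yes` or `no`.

Answer: no

Derivation:
Step 1: wait(T5) -> count=2 queue=[] holders={T5}
Step 2: wait(T4) -> count=1 queue=[] holders={T4,T5}
Step 3: signal(T4) -> count=2 queue=[] holders={T5}
Step 4: wait(T3) -> count=1 queue=[] holders={T3,T5}
Step 5: wait(T2) -> count=0 queue=[] holders={T2,T3,T5}
Step 6: signal(T5) -> count=1 queue=[] holders={T2,T3}
Step 7: wait(T5) -> count=0 queue=[] holders={T2,T3,T5}
Step 8: wait(T4) -> count=0 queue=[T4] holders={T2,T3,T5}
Step 9: wait(T1) -> count=0 queue=[T4,T1] holders={T2,T3,T5}
Step 10: signal(T3) -> count=0 queue=[T1] holders={T2,T4,T5}
Step 11: wait(T3) -> count=0 queue=[T1,T3] holders={T2,T4,T5}
Step 12: signal(T5) -> count=0 queue=[T3] holders={T1,T2,T4}
Step 13: signal(T4) -> count=0 queue=[] holders={T1,T2,T3}
Step 14: wait(T5) -> count=0 queue=[T5] holders={T1,T2,T3}
Step 15: signal(T3) -> count=0 queue=[] holders={T1,T2,T5}
Final holders: {T1,T2,T5} -> T4 not in holders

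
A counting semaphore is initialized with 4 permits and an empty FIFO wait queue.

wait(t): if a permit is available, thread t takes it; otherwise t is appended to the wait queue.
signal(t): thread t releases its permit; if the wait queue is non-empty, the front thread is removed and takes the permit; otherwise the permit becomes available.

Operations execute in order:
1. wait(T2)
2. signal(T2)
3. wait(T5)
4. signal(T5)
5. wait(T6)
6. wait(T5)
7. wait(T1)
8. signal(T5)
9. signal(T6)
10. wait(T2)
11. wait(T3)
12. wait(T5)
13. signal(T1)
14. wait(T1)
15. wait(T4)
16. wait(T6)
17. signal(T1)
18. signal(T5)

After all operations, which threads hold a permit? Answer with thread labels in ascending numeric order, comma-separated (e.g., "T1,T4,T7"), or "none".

Answer: T2,T3,T4,T6

Derivation:
Step 1: wait(T2) -> count=3 queue=[] holders={T2}
Step 2: signal(T2) -> count=4 queue=[] holders={none}
Step 3: wait(T5) -> count=3 queue=[] holders={T5}
Step 4: signal(T5) -> count=4 queue=[] holders={none}
Step 5: wait(T6) -> count=3 queue=[] holders={T6}
Step 6: wait(T5) -> count=2 queue=[] holders={T5,T6}
Step 7: wait(T1) -> count=1 queue=[] holders={T1,T5,T6}
Step 8: signal(T5) -> count=2 queue=[] holders={T1,T6}
Step 9: signal(T6) -> count=3 queue=[] holders={T1}
Step 10: wait(T2) -> count=2 queue=[] holders={T1,T2}
Step 11: wait(T3) -> count=1 queue=[] holders={T1,T2,T3}
Step 12: wait(T5) -> count=0 queue=[] holders={T1,T2,T3,T5}
Step 13: signal(T1) -> count=1 queue=[] holders={T2,T3,T5}
Step 14: wait(T1) -> count=0 queue=[] holders={T1,T2,T3,T5}
Step 15: wait(T4) -> count=0 queue=[T4] holders={T1,T2,T3,T5}
Step 16: wait(T6) -> count=0 queue=[T4,T6] holders={T1,T2,T3,T5}
Step 17: signal(T1) -> count=0 queue=[T6] holders={T2,T3,T4,T5}
Step 18: signal(T5) -> count=0 queue=[] holders={T2,T3,T4,T6}
Final holders: T2,T3,T4,T6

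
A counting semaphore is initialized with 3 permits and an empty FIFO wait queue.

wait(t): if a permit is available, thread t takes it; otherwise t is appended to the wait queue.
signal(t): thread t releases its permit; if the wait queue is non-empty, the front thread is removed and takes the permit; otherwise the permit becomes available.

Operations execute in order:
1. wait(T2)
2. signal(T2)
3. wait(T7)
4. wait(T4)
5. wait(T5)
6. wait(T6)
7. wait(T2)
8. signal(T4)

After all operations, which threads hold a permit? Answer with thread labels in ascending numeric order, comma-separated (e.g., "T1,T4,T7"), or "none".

Step 1: wait(T2) -> count=2 queue=[] holders={T2}
Step 2: signal(T2) -> count=3 queue=[] holders={none}
Step 3: wait(T7) -> count=2 queue=[] holders={T7}
Step 4: wait(T4) -> count=1 queue=[] holders={T4,T7}
Step 5: wait(T5) -> count=0 queue=[] holders={T4,T5,T7}
Step 6: wait(T6) -> count=0 queue=[T6] holders={T4,T5,T7}
Step 7: wait(T2) -> count=0 queue=[T6,T2] holders={T4,T5,T7}
Step 8: signal(T4) -> count=0 queue=[T2] holders={T5,T6,T7}
Final holders: T5,T6,T7

Answer: T5,T6,T7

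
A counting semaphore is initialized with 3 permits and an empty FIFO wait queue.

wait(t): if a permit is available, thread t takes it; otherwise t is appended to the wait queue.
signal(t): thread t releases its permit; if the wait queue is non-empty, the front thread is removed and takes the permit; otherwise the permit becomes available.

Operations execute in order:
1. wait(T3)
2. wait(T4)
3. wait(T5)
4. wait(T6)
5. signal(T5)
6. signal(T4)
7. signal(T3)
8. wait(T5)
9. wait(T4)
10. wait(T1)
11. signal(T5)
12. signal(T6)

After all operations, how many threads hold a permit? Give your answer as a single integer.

Step 1: wait(T3) -> count=2 queue=[] holders={T3}
Step 2: wait(T4) -> count=1 queue=[] holders={T3,T4}
Step 3: wait(T5) -> count=0 queue=[] holders={T3,T4,T5}
Step 4: wait(T6) -> count=0 queue=[T6] holders={T3,T4,T5}
Step 5: signal(T5) -> count=0 queue=[] holders={T3,T4,T6}
Step 6: signal(T4) -> count=1 queue=[] holders={T3,T6}
Step 7: signal(T3) -> count=2 queue=[] holders={T6}
Step 8: wait(T5) -> count=1 queue=[] holders={T5,T6}
Step 9: wait(T4) -> count=0 queue=[] holders={T4,T5,T6}
Step 10: wait(T1) -> count=0 queue=[T1] holders={T4,T5,T6}
Step 11: signal(T5) -> count=0 queue=[] holders={T1,T4,T6}
Step 12: signal(T6) -> count=1 queue=[] holders={T1,T4}
Final holders: {T1,T4} -> 2 thread(s)

Answer: 2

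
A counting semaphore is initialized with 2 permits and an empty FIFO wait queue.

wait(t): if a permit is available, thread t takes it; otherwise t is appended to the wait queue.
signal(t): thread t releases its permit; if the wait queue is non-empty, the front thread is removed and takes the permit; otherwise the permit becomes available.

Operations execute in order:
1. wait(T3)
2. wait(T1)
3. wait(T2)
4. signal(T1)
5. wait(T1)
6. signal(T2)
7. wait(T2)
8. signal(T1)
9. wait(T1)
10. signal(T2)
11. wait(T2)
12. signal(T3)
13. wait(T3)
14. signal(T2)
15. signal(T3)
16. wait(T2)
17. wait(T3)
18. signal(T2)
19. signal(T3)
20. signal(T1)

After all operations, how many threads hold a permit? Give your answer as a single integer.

Step 1: wait(T3) -> count=1 queue=[] holders={T3}
Step 2: wait(T1) -> count=0 queue=[] holders={T1,T3}
Step 3: wait(T2) -> count=0 queue=[T2] holders={T1,T3}
Step 4: signal(T1) -> count=0 queue=[] holders={T2,T3}
Step 5: wait(T1) -> count=0 queue=[T1] holders={T2,T3}
Step 6: signal(T2) -> count=0 queue=[] holders={T1,T3}
Step 7: wait(T2) -> count=0 queue=[T2] holders={T1,T3}
Step 8: signal(T1) -> count=0 queue=[] holders={T2,T3}
Step 9: wait(T1) -> count=0 queue=[T1] holders={T2,T3}
Step 10: signal(T2) -> count=0 queue=[] holders={T1,T3}
Step 11: wait(T2) -> count=0 queue=[T2] holders={T1,T3}
Step 12: signal(T3) -> count=0 queue=[] holders={T1,T2}
Step 13: wait(T3) -> count=0 queue=[T3] holders={T1,T2}
Step 14: signal(T2) -> count=0 queue=[] holders={T1,T3}
Step 15: signal(T3) -> count=1 queue=[] holders={T1}
Step 16: wait(T2) -> count=0 queue=[] holders={T1,T2}
Step 17: wait(T3) -> count=0 queue=[T3] holders={T1,T2}
Step 18: signal(T2) -> count=0 queue=[] holders={T1,T3}
Step 19: signal(T3) -> count=1 queue=[] holders={T1}
Step 20: signal(T1) -> count=2 queue=[] holders={none}
Final holders: {none} -> 0 thread(s)

Answer: 0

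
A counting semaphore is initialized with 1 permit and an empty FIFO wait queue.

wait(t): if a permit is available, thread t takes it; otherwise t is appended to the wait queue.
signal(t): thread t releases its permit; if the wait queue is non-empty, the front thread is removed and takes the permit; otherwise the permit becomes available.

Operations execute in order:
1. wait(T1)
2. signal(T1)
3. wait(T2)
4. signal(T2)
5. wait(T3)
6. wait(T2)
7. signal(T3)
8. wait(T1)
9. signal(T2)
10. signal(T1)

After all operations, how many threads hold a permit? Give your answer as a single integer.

Answer: 0

Derivation:
Step 1: wait(T1) -> count=0 queue=[] holders={T1}
Step 2: signal(T1) -> count=1 queue=[] holders={none}
Step 3: wait(T2) -> count=0 queue=[] holders={T2}
Step 4: signal(T2) -> count=1 queue=[] holders={none}
Step 5: wait(T3) -> count=0 queue=[] holders={T3}
Step 6: wait(T2) -> count=0 queue=[T2] holders={T3}
Step 7: signal(T3) -> count=0 queue=[] holders={T2}
Step 8: wait(T1) -> count=0 queue=[T1] holders={T2}
Step 9: signal(T2) -> count=0 queue=[] holders={T1}
Step 10: signal(T1) -> count=1 queue=[] holders={none}
Final holders: {none} -> 0 thread(s)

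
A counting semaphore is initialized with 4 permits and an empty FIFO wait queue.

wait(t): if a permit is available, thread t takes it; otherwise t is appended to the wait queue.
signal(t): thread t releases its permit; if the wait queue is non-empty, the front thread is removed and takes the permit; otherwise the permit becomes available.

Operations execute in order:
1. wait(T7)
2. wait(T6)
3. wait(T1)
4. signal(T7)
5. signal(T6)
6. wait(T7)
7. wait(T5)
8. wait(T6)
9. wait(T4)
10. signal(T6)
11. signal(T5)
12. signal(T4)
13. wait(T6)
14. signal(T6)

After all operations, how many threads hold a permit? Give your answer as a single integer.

Step 1: wait(T7) -> count=3 queue=[] holders={T7}
Step 2: wait(T6) -> count=2 queue=[] holders={T6,T7}
Step 3: wait(T1) -> count=1 queue=[] holders={T1,T6,T7}
Step 4: signal(T7) -> count=2 queue=[] holders={T1,T6}
Step 5: signal(T6) -> count=3 queue=[] holders={T1}
Step 6: wait(T7) -> count=2 queue=[] holders={T1,T7}
Step 7: wait(T5) -> count=1 queue=[] holders={T1,T5,T7}
Step 8: wait(T6) -> count=0 queue=[] holders={T1,T5,T6,T7}
Step 9: wait(T4) -> count=0 queue=[T4] holders={T1,T5,T6,T7}
Step 10: signal(T6) -> count=0 queue=[] holders={T1,T4,T5,T7}
Step 11: signal(T5) -> count=1 queue=[] holders={T1,T4,T7}
Step 12: signal(T4) -> count=2 queue=[] holders={T1,T7}
Step 13: wait(T6) -> count=1 queue=[] holders={T1,T6,T7}
Step 14: signal(T6) -> count=2 queue=[] holders={T1,T7}
Final holders: {T1,T7} -> 2 thread(s)

Answer: 2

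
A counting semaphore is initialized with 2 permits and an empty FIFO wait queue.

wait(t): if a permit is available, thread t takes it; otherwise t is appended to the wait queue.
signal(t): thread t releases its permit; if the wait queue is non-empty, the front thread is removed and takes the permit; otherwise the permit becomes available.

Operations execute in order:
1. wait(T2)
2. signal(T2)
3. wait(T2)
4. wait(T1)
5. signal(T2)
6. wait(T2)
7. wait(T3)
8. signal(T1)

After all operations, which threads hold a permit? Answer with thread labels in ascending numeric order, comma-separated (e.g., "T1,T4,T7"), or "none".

Answer: T2,T3

Derivation:
Step 1: wait(T2) -> count=1 queue=[] holders={T2}
Step 2: signal(T2) -> count=2 queue=[] holders={none}
Step 3: wait(T2) -> count=1 queue=[] holders={T2}
Step 4: wait(T1) -> count=0 queue=[] holders={T1,T2}
Step 5: signal(T2) -> count=1 queue=[] holders={T1}
Step 6: wait(T2) -> count=0 queue=[] holders={T1,T2}
Step 7: wait(T3) -> count=0 queue=[T3] holders={T1,T2}
Step 8: signal(T1) -> count=0 queue=[] holders={T2,T3}
Final holders: T2,T3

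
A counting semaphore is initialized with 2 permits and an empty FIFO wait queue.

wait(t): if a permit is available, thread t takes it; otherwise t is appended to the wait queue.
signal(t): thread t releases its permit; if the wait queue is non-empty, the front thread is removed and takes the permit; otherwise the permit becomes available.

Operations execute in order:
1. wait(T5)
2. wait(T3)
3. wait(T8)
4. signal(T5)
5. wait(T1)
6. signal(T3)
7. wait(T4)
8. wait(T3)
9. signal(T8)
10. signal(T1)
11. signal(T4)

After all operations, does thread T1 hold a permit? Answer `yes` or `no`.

Step 1: wait(T5) -> count=1 queue=[] holders={T5}
Step 2: wait(T3) -> count=0 queue=[] holders={T3,T5}
Step 3: wait(T8) -> count=0 queue=[T8] holders={T3,T5}
Step 4: signal(T5) -> count=0 queue=[] holders={T3,T8}
Step 5: wait(T1) -> count=0 queue=[T1] holders={T3,T8}
Step 6: signal(T3) -> count=0 queue=[] holders={T1,T8}
Step 7: wait(T4) -> count=0 queue=[T4] holders={T1,T8}
Step 8: wait(T3) -> count=0 queue=[T4,T3] holders={T1,T8}
Step 9: signal(T8) -> count=0 queue=[T3] holders={T1,T4}
Step 10: signal(T1) -> count=0 queue=[] holders={T3,T4}
Step 11: signal(T4) -> count=1 queue=[] holders={T3}
Final holders: {T3} -> T1 not in holders

Answer: no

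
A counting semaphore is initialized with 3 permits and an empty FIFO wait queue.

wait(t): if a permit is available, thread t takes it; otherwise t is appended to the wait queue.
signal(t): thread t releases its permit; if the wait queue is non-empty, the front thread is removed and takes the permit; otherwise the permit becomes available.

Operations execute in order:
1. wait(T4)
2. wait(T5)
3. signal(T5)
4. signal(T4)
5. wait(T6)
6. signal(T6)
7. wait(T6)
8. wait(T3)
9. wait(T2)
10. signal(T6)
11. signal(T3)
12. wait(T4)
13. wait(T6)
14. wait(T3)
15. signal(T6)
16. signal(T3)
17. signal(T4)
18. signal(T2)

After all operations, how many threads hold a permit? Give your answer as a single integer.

Answer: 0

Derivation:
Step 1: wait(T4) -> count=2 queue=[] holders={T4}
Step 2: wait(T5) -> count=1 queue=[] holders={T4,T5}
Step 3: signal(T5) -> count=2 queue=[] holders={T4}
Step 4: signal(T4) -> count=3 queue=[] holders={none}
Step 5: wait(T6) -> count=2 queue=[] holders={T6}
Step 6: signal(T6) -> count=3 queue=[] holders={none}
Step 7: wait(T6) -> count=2 queue=[] holders={T6}
Step 8: wait(T3) -> count=1 queue=[] holders={T3,T6}
Step 9: wait(T2) -> count=0 queue=[] holders={T2,T3,T6}
Step 10: signal(T6) -> count=1 queue=[] holders={T2,T3}
Step 11: signal(T3) -> count=2 queue=[] holders={T2}
Step 12: wait(T4) -> count=1 queue=[] holders={T2,T4}
Step 13: wait(T6) -> count=0 queue=[] holders={T2,T4,T6}
Step 14: wait(T3) -> count=0 queue=[T3] holders={T2,T4,T6}
Step 15: signal(T6) -> count=0 queue=[] holders={T2,T3,T4}
Step 16: signal(T3) -> count=1 queue=[] holders={T2,T4}
Step 17: signal(T4) -> count=2 queue=[] holders={T2}
Step 18: signal(T2) -> count=3 queue=[] holders={none}
Final holders: {none} -> 0 thread(s)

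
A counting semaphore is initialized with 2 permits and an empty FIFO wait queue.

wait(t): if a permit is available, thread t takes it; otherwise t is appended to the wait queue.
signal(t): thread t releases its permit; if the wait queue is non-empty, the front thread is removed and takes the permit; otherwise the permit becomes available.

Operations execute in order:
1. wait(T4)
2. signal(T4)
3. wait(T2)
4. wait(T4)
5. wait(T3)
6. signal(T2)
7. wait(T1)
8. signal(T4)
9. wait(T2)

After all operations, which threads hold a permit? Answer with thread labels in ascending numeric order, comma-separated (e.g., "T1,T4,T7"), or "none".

Step 1: wait(T4) -> count=1 queue=[] holders={T4}
Step 2: signal(T4) -> count=2 queue=[] holders={none}
Step 3: wait(T2) -> count=1 queue=[] holders={T2}
Step 4: wait(T4) -> count=0 queue=[] holders={T2,T4}
Step 5: wait(T3) -> count=0 queue=[T3] holders={T2,T4}
Step 6: signal(T2) -> count=0 queue=[] holders={T3,T4}
Step 7: wait(T1) -> count=0 queue=[T1] holders={T3,T4}
Step 8: signal(T4) -> count=0 queue=[] holders={T1,T3}
Step 9: wait(T2) -> count=0 queue=[T2] holders={T1,T3}
Final holders: T1,T3

Answer: T1,T3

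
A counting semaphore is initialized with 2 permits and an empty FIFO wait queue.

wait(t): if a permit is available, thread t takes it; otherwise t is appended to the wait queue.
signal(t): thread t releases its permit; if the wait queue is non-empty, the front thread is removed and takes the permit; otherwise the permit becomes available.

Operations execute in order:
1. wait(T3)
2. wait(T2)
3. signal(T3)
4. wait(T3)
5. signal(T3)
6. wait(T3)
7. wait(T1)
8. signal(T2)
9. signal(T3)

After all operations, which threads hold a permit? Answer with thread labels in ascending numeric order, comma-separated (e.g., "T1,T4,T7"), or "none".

Answer: T1

Derivation:
Step 1: wait(T3) -> count=1 queue=[] holders={T3}
Step 2: wait(T2) -> count=0 queue=[] holders={T2,T3}
Step 3: signal(T3) -> count=1 queue=[] holders={T2}
Step 4: wait(T3) -> count=0 queue=[] holders={T2,T3}
Step 5: signal(T3) -> count=1 queue=[] holders={T2}
Step 6: wait(T3) -> count=0 queue=[] holders={T2,T3}
Step 7: wait(T1) -> count=0 queue=[T1] holders={T2,T3}
Step 8: signal(T2) -> count=0 queue=[] holders={T1,T3}
Step 9: signal(T3) -> count=1 queue=[] holders={T1}
Final holders: T1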